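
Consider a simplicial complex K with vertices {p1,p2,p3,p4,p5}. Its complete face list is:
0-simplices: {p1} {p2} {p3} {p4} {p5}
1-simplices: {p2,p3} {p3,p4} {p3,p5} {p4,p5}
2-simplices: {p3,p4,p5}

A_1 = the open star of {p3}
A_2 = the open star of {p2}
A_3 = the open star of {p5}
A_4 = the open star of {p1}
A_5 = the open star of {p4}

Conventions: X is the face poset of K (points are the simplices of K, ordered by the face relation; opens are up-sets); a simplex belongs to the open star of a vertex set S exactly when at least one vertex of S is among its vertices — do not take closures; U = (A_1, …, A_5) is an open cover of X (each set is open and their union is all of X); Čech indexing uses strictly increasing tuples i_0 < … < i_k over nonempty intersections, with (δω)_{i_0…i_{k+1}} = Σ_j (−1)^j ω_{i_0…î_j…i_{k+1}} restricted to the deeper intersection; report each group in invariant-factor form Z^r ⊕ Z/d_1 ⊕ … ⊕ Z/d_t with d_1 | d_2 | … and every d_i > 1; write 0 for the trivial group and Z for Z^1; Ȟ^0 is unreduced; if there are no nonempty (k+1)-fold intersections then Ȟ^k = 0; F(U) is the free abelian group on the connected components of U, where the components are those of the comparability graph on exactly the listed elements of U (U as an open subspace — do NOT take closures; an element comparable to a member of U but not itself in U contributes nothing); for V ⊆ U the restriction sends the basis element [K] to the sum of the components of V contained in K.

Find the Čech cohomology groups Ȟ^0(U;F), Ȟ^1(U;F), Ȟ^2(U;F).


Ȟ^0 = Z^2, Ȟ^1 = 0 and Ȟ^2 = 0

intersection data:
  A1={{p3},{p2,p3},{p3,p4},{p3,p5},{p3,p4,p5}} A2={{p2},{p2,p3}} A3={{p5},{p3,p5},{p4,p5},{p3,p4,p5}} A4={{p1}} A5={{p4},{p3,p4},{p4,p5},{p3,p4,p5}}
  A12={{p2,p3}} A13={{p3,p5},{p3,p4,p5}} A15={{p3,p4},{p3,p4,p5}} A35={{p4,p5},{p3,p4,p5}}
  A135={{p3,p4,p5}}
components per intersection:
  A1: {{p3},{p2,p3},{p3,p4},{p3,p5},{p3,p4,p5}}
  A2: {{p2},{p2,p3}}
  A3: {{p5},{p3,p5},{p4,p5},{p3,p4,p5}}
  A4: {{p1}}
  A5: {{p4},{p3,p4},{p4,p5},{p3,p4,p5}}
  A12: {{p2,p3}}
  A13: {{p3,p5},{p3,p4,p5}}
  A15: {{p3,p4},{p3,p4,p5}}
  A35: {{p4,p5},{p3,p4,p5}}
  A135: {{p3,p4,p5}}
C dims 5,4,1; δ0: rk 3, SNF 1^3; δ1: rk 1, SNF 1^1
Ȟ^0 = (5 − 3) − 0 = 2, so Ȟ^0 ≅ Z^2
Ȟ^1 = (4 − 1) − 3 = 0, so Ȟ^1 ≅ 0
Ȟ^2 = (1 − 0) − 1 = 0, so Ȟ^2 ≅ 0


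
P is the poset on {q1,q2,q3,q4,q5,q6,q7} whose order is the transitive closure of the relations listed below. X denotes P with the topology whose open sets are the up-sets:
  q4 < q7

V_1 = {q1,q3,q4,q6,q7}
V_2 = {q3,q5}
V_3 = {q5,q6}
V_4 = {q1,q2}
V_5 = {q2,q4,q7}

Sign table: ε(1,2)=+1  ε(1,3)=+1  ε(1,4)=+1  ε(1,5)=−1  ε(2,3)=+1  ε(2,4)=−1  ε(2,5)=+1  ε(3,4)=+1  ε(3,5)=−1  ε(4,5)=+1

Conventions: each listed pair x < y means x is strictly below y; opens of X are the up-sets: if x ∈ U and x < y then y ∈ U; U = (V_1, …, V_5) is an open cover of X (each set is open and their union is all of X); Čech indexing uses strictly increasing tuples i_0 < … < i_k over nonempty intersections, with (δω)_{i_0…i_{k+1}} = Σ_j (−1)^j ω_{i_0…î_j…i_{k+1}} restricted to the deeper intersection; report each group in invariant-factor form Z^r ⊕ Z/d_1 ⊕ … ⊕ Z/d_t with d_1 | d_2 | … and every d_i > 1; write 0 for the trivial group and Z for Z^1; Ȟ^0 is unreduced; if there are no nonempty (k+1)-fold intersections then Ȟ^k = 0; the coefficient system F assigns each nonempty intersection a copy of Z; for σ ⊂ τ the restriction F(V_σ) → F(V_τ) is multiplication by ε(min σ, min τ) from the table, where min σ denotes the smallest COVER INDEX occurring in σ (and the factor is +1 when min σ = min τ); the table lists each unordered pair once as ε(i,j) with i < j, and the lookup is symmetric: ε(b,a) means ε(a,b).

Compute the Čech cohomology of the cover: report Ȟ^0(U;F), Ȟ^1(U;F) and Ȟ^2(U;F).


intersection data:
  V12={q3} V13={q6} V14={q1} V15={q4,q7} V23={q5} V45={q2}
C dims 5,6; δ0: rk 5, SNF 1^4·2
Ȟ^0 = (5 − 5) − 0 = 0, so Ȟ^0 ≅ 0
Ȟ^1 = (6 − 0) − 5 = 1 plus torsion [2], so Ȟ^1 ≅ Z ⊕ Z/2
Ȟ^2 = (0 − 0) − 0 = 0, so Ȟ^2 ≅ 0

Ȟ^0 = 0; Ȟ^1 = Z ⊕ Z/2; Ȟ^2 = 0


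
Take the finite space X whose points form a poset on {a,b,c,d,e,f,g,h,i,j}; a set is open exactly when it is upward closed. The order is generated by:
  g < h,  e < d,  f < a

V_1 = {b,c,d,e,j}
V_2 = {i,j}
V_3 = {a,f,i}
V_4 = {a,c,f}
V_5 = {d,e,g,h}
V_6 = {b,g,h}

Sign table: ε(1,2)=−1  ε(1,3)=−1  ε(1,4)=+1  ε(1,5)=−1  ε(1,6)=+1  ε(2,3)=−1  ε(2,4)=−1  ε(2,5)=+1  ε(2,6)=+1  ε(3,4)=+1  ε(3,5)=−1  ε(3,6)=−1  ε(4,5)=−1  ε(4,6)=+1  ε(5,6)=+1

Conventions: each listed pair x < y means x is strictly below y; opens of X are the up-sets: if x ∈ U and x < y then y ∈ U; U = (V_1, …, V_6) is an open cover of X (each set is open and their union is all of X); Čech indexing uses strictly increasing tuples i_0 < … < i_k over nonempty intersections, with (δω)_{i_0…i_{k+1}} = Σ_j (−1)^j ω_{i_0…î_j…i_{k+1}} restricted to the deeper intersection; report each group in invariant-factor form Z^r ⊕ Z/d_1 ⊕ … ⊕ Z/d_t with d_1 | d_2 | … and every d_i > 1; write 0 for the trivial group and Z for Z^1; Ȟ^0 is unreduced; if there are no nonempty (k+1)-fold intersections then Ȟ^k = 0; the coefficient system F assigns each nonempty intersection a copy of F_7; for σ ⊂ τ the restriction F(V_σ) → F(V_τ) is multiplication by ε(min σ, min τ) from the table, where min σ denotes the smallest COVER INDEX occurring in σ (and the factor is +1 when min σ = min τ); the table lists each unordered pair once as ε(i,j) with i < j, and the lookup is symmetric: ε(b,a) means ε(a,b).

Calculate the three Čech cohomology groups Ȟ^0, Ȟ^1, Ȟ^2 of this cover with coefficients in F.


cover nerve:
  V12={j} V14={c} V15={d,e} V16={b} V23={i} V34={a,f} V56={g,h}
C dims 6,7; δ0: rk_F7 6
Ȟ^0: (6−6)−0=0 ⇒ 0
Ȟ^1: (7−0)−6=1 ⇒ Z/7
Ȟ^2: (0−0)−0=0 ⇒ 0

Ȟ^0 ≅ 0, Ȟ^1 ≅ Z/7, Ȟ^2 ≅ 0


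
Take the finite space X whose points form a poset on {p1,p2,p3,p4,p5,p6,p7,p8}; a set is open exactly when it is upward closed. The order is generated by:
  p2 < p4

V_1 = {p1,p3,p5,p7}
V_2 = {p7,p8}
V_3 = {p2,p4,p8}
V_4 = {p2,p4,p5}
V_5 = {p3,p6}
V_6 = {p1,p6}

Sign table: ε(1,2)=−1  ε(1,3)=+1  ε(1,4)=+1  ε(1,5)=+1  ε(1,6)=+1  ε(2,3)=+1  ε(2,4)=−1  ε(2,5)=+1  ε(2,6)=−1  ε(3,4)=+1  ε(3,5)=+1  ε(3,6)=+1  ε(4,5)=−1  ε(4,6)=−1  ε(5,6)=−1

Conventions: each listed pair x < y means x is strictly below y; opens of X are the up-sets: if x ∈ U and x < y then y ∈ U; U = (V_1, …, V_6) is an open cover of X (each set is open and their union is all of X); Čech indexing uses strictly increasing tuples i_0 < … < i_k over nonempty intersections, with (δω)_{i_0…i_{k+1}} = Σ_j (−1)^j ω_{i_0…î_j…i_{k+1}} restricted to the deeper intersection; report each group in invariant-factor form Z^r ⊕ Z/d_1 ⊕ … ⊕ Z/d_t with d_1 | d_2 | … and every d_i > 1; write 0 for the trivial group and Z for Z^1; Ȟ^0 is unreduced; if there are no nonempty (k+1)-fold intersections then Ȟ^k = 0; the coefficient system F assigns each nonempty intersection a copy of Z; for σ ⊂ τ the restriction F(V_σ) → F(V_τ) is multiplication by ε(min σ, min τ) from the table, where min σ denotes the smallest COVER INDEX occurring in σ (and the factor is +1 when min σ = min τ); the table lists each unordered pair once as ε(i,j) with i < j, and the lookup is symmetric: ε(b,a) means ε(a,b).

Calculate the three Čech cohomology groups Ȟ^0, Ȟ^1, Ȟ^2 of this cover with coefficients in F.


Ȟ^0 = 0, Ȟ^1 = Z ⊕ Z/2 and Ȟ^2 = 0

nerve simplices:
  V12={p7} V14={p5} V15={p3} V16={p1} V23={p8} V34={p2,p4} V56={p6}
C dims 6,7; δ0: rk 6, SNF 1^5·2
degree 0: 6−6−0 = 0 → Ȟ^0 ≅ 0
degree 1: 7−0−6 = 1 plus torsion [2] → Ȟ^1 ≅ Z ⊕ Z/2
degree 2: 0−0−0 = 0 → Ȟ^2 ≅ 0


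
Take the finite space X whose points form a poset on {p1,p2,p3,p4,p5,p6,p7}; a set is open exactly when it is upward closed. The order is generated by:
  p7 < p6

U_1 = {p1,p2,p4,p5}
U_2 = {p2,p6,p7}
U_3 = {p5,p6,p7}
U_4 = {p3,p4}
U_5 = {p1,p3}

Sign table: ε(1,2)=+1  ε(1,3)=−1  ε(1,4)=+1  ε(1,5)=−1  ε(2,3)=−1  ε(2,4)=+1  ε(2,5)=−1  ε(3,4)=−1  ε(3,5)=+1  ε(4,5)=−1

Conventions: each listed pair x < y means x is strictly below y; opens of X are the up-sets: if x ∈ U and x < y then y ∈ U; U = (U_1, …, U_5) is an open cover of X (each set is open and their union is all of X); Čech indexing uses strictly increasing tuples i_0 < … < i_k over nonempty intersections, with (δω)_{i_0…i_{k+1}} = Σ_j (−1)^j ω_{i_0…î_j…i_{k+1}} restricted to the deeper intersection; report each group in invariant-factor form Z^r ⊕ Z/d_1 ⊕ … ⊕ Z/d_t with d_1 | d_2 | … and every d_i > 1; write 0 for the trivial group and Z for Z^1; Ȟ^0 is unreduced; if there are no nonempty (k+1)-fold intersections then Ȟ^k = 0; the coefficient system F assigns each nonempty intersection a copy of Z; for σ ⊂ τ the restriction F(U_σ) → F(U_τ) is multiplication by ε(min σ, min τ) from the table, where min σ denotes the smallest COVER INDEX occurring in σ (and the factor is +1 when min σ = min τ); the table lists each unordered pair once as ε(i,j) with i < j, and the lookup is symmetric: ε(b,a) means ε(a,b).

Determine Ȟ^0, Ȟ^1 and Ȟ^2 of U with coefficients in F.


nonempty overlaps:
  U12={p2} U13={p5} U14={p4} U15={p1} U23={p6,p7} U45={p3}
C dims 5,6; δ0: rk 4, SNF 1^4
degree 0: 5−4−0 = 1 → Ȟ^0 ≅ Z
degree 1: 6−0−4 = 2 → Ȟ^1 ≅ Z^2
degree 2: 0−0−0 = 0 → Ȟ^2 ≅ 0

Ȟ^0(U;F) ≅ Z,  Ȟ^1(U;F) ≅ Z^2,  Ȟ^2(U;F) ≅ 0


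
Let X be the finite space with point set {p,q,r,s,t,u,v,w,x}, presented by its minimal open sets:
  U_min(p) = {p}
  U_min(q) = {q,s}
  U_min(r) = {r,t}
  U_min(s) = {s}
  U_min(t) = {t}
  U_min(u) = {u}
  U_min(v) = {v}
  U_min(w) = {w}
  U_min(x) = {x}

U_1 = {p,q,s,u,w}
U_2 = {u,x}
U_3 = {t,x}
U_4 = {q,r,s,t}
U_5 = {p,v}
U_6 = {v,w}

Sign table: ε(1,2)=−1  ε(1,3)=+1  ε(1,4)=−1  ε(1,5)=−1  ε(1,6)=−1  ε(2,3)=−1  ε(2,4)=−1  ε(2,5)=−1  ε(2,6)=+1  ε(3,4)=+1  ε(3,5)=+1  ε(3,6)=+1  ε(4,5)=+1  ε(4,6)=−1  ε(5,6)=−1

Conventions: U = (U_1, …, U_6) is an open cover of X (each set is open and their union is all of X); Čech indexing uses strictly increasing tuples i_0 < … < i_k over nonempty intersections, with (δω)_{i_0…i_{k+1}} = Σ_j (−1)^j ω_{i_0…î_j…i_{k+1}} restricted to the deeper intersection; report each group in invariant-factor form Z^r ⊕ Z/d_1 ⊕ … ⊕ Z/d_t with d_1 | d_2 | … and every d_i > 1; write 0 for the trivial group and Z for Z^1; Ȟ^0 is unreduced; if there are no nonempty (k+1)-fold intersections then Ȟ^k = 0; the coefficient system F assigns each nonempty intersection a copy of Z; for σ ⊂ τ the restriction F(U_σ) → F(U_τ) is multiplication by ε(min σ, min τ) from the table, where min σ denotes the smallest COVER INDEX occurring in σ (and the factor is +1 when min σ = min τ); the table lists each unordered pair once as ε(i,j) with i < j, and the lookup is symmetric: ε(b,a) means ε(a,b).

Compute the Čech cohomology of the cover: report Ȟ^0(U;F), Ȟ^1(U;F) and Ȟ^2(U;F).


nonempty overlaps:
  U12={u} U14={q,s} U15={p} U16={w} U23={x} U34={t} U56={v}
C dims 6,7; δ0: rk 6, SNF 1^5·2
degree 0: 6−6−0 = 0 → Ȟ^0 ≅ 0
degree 1: 7−0−6 = 1 plus torsion [2] → Ȟ^1 ≅ Z ⊕ Z/2
degree 2: 0−0−0 = 0 → Ȟ^2 ≅ 0

Ȟ^0 = 0, Ȟ^1 = Z ⊕ Z/2, Ȟ^2 = 0


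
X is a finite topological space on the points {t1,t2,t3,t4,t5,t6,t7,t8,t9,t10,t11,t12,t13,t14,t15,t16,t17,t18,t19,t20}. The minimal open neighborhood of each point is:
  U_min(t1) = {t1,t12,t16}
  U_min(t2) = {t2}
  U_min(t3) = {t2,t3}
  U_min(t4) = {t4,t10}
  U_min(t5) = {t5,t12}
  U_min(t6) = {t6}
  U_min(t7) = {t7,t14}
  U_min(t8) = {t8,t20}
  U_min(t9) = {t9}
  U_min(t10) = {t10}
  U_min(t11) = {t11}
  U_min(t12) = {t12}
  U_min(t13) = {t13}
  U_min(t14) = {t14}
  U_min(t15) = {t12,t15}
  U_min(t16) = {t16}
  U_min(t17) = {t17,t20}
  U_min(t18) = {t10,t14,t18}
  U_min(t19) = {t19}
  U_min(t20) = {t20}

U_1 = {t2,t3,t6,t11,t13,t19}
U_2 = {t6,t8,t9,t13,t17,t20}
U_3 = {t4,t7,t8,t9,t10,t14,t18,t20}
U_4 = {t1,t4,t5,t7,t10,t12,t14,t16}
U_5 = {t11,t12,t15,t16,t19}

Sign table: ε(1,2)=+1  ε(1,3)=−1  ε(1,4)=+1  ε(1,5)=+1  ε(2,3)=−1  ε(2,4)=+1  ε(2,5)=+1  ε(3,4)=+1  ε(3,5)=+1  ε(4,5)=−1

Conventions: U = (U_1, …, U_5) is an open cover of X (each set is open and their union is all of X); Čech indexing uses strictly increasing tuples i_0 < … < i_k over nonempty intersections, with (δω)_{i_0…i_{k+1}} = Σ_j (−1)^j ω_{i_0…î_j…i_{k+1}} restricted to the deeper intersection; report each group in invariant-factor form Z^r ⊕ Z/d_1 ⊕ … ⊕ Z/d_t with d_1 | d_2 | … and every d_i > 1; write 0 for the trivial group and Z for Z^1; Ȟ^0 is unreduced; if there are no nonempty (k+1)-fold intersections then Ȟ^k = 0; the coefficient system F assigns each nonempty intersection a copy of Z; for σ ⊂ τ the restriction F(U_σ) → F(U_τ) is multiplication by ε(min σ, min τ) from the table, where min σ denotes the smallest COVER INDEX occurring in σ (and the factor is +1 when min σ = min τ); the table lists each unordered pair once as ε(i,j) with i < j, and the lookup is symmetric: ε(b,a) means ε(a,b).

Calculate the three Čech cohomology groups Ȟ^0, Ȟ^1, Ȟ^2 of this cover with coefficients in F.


Ȟ^0 = Z; Ȟ^1 = Z; Ȟ^2 = 0

nerve simplices:
  U12={t6,t13} U15={t11,t19} U23={t8,t9,t20} U34={t4,t7,t10,t14} U45={t12,t16}
C dims 5,5; δ0: rk 4, SNF 1^4
degree 0: 5−4−0 = 1 → Ȟ^0 ≅ Z
degree 1: 5−0−4 = 1 → Ȟ^1 ≅ Z
degree 2: 0−0−0 = 0 → Ȟ^2 ≅ 0


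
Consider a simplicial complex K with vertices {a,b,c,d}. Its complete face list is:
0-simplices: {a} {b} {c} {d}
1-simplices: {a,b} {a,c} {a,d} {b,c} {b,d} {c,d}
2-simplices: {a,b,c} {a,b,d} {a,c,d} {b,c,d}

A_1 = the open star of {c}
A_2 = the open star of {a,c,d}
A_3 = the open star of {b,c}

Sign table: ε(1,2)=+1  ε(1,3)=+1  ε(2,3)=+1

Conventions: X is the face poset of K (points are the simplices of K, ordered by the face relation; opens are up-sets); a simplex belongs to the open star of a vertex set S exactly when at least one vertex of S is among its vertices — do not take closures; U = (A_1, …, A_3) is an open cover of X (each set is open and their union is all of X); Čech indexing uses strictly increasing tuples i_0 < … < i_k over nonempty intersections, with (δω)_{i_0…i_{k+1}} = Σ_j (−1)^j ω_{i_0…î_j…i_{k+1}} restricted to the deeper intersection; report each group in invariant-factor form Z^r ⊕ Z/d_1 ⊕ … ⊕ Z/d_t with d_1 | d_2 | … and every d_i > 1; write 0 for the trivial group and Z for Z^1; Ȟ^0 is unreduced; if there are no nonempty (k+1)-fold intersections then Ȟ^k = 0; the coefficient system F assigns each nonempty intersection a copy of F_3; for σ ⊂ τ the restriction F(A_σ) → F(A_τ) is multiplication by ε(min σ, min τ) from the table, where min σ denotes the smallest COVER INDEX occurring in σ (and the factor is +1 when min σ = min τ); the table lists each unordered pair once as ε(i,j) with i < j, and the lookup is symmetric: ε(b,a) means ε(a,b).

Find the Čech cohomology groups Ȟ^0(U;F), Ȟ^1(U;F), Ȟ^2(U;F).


nerve of the cover:
  A1={{c},{a,c},{b,c},{c,d},{a,b,c},{a,c,d},{b,c,d}} A2={{a},{c},{d},{a,b},{a,c},{a,d},{b,c},{b,d},{c,d},{a,b,c},{a,b,d},{a,c,d},{b,c,d}} A3={{b},{c},{a,b},{a,c},{b,c},{b,d},{c,d},{a,b,c},{a,b,d},{a,c,d},{b,c,d}}
  A12={{c},{a,c},{b,c},{c,d},{a,b,c},{a,c,d},{b,c,d}} A13={{c},{a,c},{b,c},{c,d},{a,b,c},{a,c,d},{b,c,d}} A23={{c},{a,b},{a,c},{b,c},{b,d},{c,d},{a,b,c},{a,b,d},{a,c,d},{b,c,d}}
  A123={{c},{a,c},{b,c},{c,d},{a,b,c},{a,c,d},{b,c,d}}
C dims 3,3,1; δ0: rk_F3 2; δ1: rk_F3 1
Ȟ^0 = (3 − 2) − 0 = 1, so Ȟ^0 ≅ Z/3
Ȟ^1 = (3 − 1) − 2 = 0, so Ȟ^1 ≅ 0
Ȟ^2 = (1 − 0) − 1 = 0, so Ȟ^2 ≅ 0

Ȟ^0(U;F) ≅ Z/3; Ȟ^1(U;F) ≅ 0; Ȟ^2(U;F) ≅ 0


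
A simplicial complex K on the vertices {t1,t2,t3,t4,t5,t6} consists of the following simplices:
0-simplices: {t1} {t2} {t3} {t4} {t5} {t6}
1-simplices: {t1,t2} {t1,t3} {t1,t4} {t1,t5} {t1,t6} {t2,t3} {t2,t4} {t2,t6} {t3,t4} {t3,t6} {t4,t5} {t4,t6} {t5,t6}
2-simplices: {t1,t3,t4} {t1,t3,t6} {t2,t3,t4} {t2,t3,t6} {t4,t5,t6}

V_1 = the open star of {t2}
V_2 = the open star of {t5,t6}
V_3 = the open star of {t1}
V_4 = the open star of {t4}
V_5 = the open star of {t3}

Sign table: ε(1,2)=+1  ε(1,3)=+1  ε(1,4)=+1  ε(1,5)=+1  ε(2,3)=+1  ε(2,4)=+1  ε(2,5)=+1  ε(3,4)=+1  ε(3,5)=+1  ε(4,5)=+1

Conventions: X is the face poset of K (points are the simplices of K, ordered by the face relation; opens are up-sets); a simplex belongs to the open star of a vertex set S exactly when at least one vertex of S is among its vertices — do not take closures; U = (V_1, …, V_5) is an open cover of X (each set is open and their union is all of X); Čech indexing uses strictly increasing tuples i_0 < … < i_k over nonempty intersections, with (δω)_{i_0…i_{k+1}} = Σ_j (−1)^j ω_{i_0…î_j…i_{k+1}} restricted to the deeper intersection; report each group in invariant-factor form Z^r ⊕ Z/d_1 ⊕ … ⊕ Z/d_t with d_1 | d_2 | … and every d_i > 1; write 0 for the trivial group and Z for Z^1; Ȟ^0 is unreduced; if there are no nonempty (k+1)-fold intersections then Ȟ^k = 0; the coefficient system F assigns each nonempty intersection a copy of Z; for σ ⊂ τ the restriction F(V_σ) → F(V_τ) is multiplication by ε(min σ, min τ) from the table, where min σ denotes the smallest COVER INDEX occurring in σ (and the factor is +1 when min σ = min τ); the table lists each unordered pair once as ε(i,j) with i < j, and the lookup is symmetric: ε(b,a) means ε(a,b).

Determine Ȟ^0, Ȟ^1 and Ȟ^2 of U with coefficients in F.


Ȟ^0 ≅ Z; Ȟ^1 ≅ Z^2; Ȟ^2 ≅ 0

nerve simplices:
  V1={{t2},{t1,t2},{t2,t3},{t2,t4},{t2,t6},{t2,t3,t4},{t2,t3,t6}} V2={{t5},{t6},{t1,t5},{t1,t6},{t2,t6},{t3,t6},{t4,t5},{t4,t6},{t5,t6},{t1,t3,t6},{t2,t3,t6},{t4,t5,t6}} V3={{t1},{t1,t2},{t1,t3},{t1,t4},{t1,t5},{t1,t6},{t1,t3,t4},{t1,t3,t6}} V4={{t4},{t1,t4},{t2,t4},{t3,t4},{t4,t5},{t4,t6},{t1,t3,t4},{t2,t3,t4},{t4,t5,t6}} V5={{t3},{t1,t3},{t2,t3},{t3,t4},{t3,t6},{t1,t3,t4},{t1,t3,t6},{t2,t3,t4},{t2,t3,t6}}
  V12={{t2,t6},{t2,t3,t6}} V13={{t1,t2}} V14={{t2,t4},{t2,t3,t4}} V15={{t2,t3},{t2,t3,t4},{t2,t3,t6}} V23={{t1,t5},{t1,t6},{t1,t3,t6}} V24={{t4,t5},{t4,t6},{t4,t5,t6}} V25={{t3,t6},{t1,t3,t6},{t2,t3,t6}} V34={{t1,t4},{t1,t3,t4}} V35={{t1,t3},{t1,t3,t4},{t1,t3,t6}} V45={{t3,t4},{t1,t3,t4},{t2,t3,t4}}
  V125={{t2,t3,t6}} V145={{t2,t3,t4}} V235={{t1,t3,t6}} V345={{t1,t3,t4}}
C dims 5,10,4; δ0: rk 4, SNF 1^4; δ1: rk 4, SNF 1^4
degree 0: 5−4−0 = 1 → Ȟ^0 ≅ Z
degree 1: 10−4−4 = 2 → Ȟ^1 ≅ Z^2
degree 2: 4−0−4 = 0 → Ȟ^2 ≅ 0


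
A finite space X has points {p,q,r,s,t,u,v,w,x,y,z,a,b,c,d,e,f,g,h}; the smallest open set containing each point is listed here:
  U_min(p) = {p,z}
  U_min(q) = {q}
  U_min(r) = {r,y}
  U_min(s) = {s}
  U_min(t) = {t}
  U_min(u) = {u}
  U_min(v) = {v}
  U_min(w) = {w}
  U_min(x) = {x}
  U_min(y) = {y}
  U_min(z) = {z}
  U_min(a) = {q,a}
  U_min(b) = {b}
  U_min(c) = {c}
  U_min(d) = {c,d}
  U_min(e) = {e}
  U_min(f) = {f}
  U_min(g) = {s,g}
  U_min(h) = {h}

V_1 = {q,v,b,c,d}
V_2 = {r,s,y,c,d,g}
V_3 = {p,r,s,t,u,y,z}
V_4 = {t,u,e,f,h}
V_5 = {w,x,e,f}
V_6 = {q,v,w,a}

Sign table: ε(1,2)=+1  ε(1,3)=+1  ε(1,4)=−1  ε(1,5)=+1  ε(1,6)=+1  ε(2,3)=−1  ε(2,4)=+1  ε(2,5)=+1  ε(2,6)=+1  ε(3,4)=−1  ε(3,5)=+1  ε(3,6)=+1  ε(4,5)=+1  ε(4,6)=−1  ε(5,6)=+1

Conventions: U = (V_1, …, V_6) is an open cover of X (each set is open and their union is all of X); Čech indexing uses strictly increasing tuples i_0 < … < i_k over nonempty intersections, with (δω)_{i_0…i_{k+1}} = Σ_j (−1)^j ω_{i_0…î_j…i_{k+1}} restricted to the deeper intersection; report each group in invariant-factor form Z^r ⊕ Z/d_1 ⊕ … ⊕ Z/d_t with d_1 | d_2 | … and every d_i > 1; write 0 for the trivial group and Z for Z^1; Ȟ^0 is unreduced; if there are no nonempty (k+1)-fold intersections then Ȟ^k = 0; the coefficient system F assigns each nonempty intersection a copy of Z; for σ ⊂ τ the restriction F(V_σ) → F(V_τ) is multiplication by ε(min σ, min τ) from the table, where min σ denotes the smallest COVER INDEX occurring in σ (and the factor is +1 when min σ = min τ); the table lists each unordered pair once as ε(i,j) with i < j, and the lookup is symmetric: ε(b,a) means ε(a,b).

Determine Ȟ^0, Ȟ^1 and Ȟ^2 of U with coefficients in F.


Ȟ^0(U;F) ≅ Z, Ȟ^1(U;F) ≅ Z, Ȟ^2(U;F) ≅ 0

cover nerve:
  V12={c,d} V16={q,v} V23={r,s,y} V34={t,u} V45={e,f} V56={w}
C dims 6,6; δ0: rk 5, SNF 1^5
Ȟ^0: (6−5)−0=1 ⇒ Z
Ȟ^1: (6−0)−5=1 ⇒ Z
Ȟ^2: (0−0)−0=0 ⇒ 0


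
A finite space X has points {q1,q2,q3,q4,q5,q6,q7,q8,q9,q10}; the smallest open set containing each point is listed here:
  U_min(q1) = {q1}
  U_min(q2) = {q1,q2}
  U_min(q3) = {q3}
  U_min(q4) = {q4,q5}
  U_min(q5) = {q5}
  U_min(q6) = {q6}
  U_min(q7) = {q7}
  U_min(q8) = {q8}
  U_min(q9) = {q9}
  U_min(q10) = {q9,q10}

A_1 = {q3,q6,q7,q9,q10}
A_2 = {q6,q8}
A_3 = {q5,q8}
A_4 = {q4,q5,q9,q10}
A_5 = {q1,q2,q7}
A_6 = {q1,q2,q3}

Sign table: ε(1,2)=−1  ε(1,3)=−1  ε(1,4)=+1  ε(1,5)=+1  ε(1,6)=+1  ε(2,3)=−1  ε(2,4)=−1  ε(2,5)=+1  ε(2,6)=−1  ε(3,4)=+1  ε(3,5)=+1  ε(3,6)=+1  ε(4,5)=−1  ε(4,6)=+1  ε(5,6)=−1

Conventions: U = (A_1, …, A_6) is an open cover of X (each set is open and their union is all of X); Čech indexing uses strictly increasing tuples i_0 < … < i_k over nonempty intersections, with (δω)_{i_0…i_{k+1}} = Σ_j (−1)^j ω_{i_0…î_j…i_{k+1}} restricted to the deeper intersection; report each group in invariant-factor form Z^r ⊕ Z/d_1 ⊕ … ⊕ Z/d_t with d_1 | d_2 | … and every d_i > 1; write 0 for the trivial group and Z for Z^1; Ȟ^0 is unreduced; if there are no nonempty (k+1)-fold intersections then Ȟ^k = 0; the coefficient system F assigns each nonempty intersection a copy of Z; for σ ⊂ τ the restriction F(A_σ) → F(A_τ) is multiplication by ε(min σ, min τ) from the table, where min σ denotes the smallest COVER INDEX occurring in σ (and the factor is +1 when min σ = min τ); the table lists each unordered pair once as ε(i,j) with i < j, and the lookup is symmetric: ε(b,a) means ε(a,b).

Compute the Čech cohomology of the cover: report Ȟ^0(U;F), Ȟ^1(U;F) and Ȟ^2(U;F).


nonempty intersections:
  A12={q6} A14={q9,q10} A15={q7} A16={q3} A23={q8} A34={q5} A56={q1,q2}
C dims 6,7; δ0: rk 6, SNF 1^5·2
Ȟ^0: (6−6)−0=0 ⇒ 0
Ȟ^1: (7−0)−6=1 plus torsion [2] ⇒ Z ⊕ Z/2
Ȟ^2: (0−0)−0=0 ⇒ 0

Ȟ^0 ≅ 0; Ȟ^1 ≅ Z ⊕ Z/2; Ȟ^2 ≅ 0


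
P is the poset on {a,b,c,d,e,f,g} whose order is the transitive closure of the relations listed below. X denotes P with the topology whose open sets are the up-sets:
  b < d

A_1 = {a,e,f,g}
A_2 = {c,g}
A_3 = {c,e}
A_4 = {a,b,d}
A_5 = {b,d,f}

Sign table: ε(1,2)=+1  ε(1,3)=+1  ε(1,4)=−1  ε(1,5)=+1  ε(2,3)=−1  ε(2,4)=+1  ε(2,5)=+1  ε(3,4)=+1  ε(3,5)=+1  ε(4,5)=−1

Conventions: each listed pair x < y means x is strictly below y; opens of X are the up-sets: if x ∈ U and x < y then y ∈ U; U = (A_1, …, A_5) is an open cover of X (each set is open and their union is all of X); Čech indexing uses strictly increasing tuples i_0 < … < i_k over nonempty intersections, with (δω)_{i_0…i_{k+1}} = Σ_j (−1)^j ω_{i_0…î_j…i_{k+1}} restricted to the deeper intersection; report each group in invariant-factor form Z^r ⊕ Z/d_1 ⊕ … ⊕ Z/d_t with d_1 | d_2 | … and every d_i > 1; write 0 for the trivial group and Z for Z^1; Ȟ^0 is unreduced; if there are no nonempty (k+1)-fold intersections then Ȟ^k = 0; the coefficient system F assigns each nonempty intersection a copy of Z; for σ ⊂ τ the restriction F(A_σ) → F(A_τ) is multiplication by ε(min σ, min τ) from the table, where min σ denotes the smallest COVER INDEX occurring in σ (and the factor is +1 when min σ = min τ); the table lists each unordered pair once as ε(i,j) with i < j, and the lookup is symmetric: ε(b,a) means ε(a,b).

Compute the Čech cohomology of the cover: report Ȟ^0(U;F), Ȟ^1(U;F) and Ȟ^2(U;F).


Ȟ^0 = 0, Ȟ^1 = Z ⊕ Z/2, Ȟ^2 = 0

nonempty intersections:
  A12={g} A13={e} A14={a} A15={f} A23={c} A45={b,d}
C dims 5,6; δ0: rk 5, SNF 1^4·2
Ȟ^0: (5−5)−0=0 ⇒ 0
Ȟ^1: (6−0)−5=1 plus torsion [2] ⇒ Z ⊕ Z/2
Ȟ^2: (0−0)−0=0 ⇒ 0


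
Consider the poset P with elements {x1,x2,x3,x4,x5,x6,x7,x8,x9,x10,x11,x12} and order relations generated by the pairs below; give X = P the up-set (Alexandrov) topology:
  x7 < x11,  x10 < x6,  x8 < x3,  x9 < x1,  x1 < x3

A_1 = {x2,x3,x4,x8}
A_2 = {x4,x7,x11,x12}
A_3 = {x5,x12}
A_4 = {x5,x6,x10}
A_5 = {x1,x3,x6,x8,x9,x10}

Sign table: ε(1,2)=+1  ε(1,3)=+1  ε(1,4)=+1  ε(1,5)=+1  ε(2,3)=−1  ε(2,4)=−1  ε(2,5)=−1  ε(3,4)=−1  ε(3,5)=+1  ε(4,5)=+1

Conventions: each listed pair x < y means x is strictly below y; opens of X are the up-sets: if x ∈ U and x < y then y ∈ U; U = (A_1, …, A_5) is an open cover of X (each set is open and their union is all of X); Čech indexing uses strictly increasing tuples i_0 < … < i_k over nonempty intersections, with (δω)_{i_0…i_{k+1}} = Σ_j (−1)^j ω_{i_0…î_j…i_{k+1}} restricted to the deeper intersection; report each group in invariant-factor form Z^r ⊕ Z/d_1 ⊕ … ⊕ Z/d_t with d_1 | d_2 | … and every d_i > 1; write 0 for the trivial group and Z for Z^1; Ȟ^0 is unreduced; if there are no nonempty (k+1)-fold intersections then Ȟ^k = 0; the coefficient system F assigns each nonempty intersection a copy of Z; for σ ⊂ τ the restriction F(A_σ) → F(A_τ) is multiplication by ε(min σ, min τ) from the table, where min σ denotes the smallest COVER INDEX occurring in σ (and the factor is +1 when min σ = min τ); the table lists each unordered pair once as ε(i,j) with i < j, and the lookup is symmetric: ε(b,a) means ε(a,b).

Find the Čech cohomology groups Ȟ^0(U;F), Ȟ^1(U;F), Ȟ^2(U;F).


Ȟ^0(U;F) ≅ Z, Ȟ^1(U;F) ≅ Z and Ȟ^2(U;F) ≅ 0

nerve simplices:
  A12={x4} A15={x3,x8} A23={x12} A34={x5} A45={x6,x10}
C dims 5,5; δ0: rk 4, SNF 1^4
degree 0: 5−4−0 = 1 → Ȟ^0 ≅ Z
degree 1: 5−0−4 = 1 → Ȟ^1 ≅ Z
degree 2: 0−0−0 = 0 → Ȟ^2 ≅ 0


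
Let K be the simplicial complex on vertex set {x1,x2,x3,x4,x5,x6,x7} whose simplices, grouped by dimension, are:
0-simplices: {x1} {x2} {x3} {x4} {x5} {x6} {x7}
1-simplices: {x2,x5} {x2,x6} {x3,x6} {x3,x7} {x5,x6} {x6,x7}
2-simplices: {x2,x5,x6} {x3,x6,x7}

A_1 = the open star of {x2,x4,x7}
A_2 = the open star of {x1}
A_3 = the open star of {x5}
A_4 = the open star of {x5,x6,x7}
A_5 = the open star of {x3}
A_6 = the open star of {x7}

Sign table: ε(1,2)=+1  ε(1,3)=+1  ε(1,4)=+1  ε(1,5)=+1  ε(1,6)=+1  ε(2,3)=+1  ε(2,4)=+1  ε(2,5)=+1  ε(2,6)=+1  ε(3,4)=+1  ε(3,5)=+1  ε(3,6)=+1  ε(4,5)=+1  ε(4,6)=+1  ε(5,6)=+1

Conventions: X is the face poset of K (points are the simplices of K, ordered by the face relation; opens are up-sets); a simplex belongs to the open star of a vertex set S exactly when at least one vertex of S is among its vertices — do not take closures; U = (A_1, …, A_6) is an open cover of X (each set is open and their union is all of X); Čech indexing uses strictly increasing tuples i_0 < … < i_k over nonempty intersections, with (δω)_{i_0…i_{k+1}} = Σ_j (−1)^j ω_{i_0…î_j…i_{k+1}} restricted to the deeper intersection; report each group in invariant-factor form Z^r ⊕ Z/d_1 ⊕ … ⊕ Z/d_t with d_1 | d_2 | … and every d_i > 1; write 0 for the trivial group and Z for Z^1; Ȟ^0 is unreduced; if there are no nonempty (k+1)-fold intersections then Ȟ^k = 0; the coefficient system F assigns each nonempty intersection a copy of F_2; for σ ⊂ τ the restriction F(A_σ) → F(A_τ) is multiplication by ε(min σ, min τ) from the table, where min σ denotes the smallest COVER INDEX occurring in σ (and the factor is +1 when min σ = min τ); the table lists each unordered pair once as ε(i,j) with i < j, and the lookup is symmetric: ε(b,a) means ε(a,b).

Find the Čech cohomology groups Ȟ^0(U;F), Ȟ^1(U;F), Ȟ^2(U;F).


nonempty intersections:
  A1={{x2},{x4},{x7},{x2,x5},{x2,x6},{x3,x7},{x6,x7},{x2,x5,x6},{x3,x6,x7}} A2={{x1}} A3={{x5},{x2,x5},{x5,x6},{x2,x5,x6}} A4={{x5},{x6},{x7},{x2,x5},{x2,x6},{x3,x6},{x3,x7},{x5,x6},{x6,x7},{x2,x5,x6},{x3,x6,x7}} A5={{x3},{x3,x6},{x3,x7},{x3,x6,x7}} A6={{x7},{x3,x7},{x6,x7},{x3,x6,x7}}
  A13={{x2,x5},{x2,x5,x6}} A14={{x7},{x2,x5},{x2,x6},{x3,x7},{x6,x7},{x2,x5,x6},{x3,x6,x7}} A15={{x3,x7},{x3,x6,x7}} A16={{x7},{x3,x7},{x6,x7},{x3,x6,x7}} A34={{x5},{x2,x5},{x5,x6},{x2,x5,x6}} A45={{x3,x6},{x3,x7},{x3,x6,x7}} A46={{x7},{x3,x7},{x6,x7},{x3,x6,x7}} A56={{x3,x7},{x3,x6,x7}}
  A134={{x2,x5},{x2,x5,x6}} A145={{x3,x7},{x3,x6,x7}} A146={{x7},{x3,x7},{x6,x7},{x3,x6,x7}} A156={{x3,x7},{x3,x6,x7}} A456={{x3,x7},{x3,x6,x7}}
  A1456={{x3,x7},{x3,x6,x7}}
C dims 6,8,5,1; δ0: rk_F2 4; δ1: rk_F2 4; δ2: rk_F2 1
Ȟ^0: (6−4)−0=2 ⇒ Z/2 ⊕ Z/2
Ȟ^1: (8−4)−4=0 ⇒ 0
Ȟ^2: (5−1)−4=0 ⇒ 0

Ȟ^0 ≅ Z/2 ⊕ Z/2, Ȟ^1 ≅ 0, Ȟ^2 ≅ 0


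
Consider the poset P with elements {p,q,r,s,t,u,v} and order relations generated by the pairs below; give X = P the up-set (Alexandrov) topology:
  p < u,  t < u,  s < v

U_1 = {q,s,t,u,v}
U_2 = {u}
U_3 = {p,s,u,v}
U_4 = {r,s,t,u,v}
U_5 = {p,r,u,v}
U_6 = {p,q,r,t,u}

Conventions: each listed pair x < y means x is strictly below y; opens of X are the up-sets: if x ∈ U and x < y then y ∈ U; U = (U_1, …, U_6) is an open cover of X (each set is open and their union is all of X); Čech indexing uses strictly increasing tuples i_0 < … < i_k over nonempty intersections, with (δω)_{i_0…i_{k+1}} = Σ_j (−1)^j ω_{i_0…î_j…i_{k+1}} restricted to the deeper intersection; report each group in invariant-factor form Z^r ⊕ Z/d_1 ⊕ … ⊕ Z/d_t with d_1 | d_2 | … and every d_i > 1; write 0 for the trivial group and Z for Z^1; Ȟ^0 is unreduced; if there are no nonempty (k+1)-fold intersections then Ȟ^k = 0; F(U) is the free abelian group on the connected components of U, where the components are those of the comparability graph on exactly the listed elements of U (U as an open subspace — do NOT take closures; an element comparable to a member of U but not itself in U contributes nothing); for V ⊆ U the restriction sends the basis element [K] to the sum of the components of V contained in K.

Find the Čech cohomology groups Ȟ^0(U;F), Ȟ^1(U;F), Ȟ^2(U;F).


nerve simplices:
  U12={u} U13={s,u,v} U14={s,t,u,v} U15={u,v} U16={q,t,u} U23={u} U24={u} U25={u} U26={u} U34={s,u,v} U35={p,u,v} U36={p,u} U45={r,u,v} U46={r,t,u} U56={p,r,u}
  U123={u} U124={u} U125={u} U126={u} U134={s,u,v} U135={u,v} U136={u} U145={u,v} U146={t,u} U156={u} U234={u} U235={u} U236={u} U245={u} U246={u} U256={u} U345={u,v} U346={u} U356={p,u} U456={r,u}
  U1234={u} U1235={u} U1236={u} U1245={u} U1246={u} U1256={u} U1345={u,v} U1346={u} U1356={u} U1456={u} U2345={u} U2346={u} U2356={u} U2456={u} U3456={u}
  U12345={u} U12346={u} U12356={u} U12456={u} U13456={u} U23456={u}
  U123456={u}
components per intersection:
  U1: {q} {s,v} {t,u}
  U2: {u}
  U3: {p,u} {s,v}
  U4: {r} {s,v} {t,u}
  U5: {p,u} {r} {v}
  U6: {p,t,u} {q} {r}
  U12: {u}
  U13: {s,v} {u}
  U14: {s,v} {t,u}
  U15: {u} {v}
  U16: {q} {t,u}
  U23: {u}
  U24: {u}
  U25: {u}
  U26: {u}
  U34: {s,v} {u}
  U35: {p,u} {v}
  U36: {p,u}
  U45: {r} {u} {v}
  U46: {r} {t,u}
  U56: {p,u} {r}
  U123: {u}
  U124: {u}
  U125: {u}
  U126: {u}
  U134: {s,v} {u}
  U135: {u} {v}
  U136: {u}
  U145: {u} {v}
  U146: {t,u}
  U156: {u}
  U234: {u}
  U235: {u}
  U236: {u}
  U245: {u}
  U246: {u}
  U256: {u}
  U345: {u} {v}
  U346: {u}
  U356: {p,u}
  U456: {r} {u}
  U1234: {u}
  U1235: {u}
  U1236: {u}
  U1245: {u}
  U1246: {u}
  U1256: {u}
  U1345: {u} {v}
  U1346: {u}
  U1356: {u}
  U1456: {u}
  U2345: {u}
  U2346: {u}
  U2356: {u}
  U2456: {u}
  U3456: {u}
  U12345: {u}
  U12346: {u}
  U12356: {u}
  U12456: {u}
  U13456: {u}
  U23456: {u}
  U123456: {u}
C dims 15,25,25,16; δ0: rk 11, SNF 1^11; δ1: rk 14, SNF 1^14; δ2: rk 11, SNF 1^11
degree 0: 15−11−0 = 4 → Ȟ^0 ≅ Z^4
degree 1: 25−14−11 = 0 → Ȟ^1 ≅ 0
degree 2: 25−11−14 = 0 → Ȟ^2 ≅ 0

Ȟ^0 = Z^4, Ȟ^1 = 0 and Ȟ^2 = 0


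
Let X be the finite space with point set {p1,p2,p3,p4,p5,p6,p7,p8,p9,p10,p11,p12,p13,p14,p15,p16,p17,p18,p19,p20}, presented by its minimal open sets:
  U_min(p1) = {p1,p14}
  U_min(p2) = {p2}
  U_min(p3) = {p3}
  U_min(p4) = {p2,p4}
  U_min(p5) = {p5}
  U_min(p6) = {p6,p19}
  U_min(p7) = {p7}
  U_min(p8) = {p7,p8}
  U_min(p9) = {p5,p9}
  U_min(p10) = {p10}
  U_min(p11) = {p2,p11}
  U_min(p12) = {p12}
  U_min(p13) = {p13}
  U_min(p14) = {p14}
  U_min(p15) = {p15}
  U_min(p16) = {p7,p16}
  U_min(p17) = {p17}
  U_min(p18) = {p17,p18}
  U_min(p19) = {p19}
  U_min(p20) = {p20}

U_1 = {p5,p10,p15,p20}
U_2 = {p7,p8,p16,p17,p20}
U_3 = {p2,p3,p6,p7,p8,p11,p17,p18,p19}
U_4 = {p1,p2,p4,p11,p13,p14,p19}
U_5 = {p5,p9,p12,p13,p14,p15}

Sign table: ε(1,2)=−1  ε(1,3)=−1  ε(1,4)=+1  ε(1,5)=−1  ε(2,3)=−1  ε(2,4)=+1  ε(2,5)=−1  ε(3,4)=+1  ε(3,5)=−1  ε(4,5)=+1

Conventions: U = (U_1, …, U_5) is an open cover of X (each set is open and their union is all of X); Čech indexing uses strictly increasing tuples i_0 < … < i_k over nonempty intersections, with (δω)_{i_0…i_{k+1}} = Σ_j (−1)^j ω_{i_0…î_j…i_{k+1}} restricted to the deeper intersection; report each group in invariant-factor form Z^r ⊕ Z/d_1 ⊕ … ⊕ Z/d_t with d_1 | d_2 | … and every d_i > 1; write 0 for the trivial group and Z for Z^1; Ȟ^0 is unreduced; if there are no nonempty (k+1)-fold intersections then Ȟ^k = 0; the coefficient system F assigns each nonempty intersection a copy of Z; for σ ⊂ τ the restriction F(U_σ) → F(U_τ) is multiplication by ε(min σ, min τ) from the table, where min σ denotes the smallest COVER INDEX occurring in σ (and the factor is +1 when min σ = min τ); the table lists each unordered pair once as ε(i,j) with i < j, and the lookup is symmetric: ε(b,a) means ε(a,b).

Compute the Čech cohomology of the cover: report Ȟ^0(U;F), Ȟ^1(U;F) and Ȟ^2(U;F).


nonempty overlaps:
  U12={p20} U15={p5,p15} U23={p7,p8,p17} U34={p2,p11,p19} U45={p13,p14}
C dims 5,5; δ0: rk 5, SNF 1^4·2
degree 0: 5−5−0 = 0 → Ȟ^0 ≅ 0
degree 1: 5−0−5 = 0 plus torsion [2] → Ȟ^1 ≅ Z/2
degree 2: 0−0−0 = 0 → Ȟ^2 ≅ 0

Ȟ^0 ≅ 0,  Ȟ^1 ≅ Z/2,  Ȟ^2 ≅ 0


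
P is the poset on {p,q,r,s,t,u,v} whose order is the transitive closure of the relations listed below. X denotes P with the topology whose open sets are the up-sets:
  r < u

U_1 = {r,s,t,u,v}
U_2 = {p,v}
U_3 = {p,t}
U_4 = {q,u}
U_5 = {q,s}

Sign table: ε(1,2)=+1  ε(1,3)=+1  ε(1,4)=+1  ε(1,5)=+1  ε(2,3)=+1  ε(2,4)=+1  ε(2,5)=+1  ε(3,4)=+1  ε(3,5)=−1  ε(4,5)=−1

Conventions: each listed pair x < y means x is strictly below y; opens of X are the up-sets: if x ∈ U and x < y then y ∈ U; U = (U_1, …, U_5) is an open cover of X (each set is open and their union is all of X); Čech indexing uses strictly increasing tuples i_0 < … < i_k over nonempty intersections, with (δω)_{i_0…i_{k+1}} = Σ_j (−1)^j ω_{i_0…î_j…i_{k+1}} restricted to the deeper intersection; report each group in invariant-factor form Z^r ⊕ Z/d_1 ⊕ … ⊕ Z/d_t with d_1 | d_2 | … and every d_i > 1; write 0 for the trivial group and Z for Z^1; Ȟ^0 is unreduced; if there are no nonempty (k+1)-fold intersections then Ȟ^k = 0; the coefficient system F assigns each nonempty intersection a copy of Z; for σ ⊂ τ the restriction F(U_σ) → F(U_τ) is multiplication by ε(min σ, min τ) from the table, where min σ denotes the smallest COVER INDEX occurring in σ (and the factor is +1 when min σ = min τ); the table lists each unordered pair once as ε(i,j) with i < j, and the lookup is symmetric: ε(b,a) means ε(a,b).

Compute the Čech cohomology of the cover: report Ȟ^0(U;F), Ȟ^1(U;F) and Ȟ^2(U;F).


nerve of the cover:
  U12={v} U13={t} U14={u} U15={s} U23={p} U45={q}
C dims 5,6; δ0: rk 5, SNF 1^4·2
Ȟ^0 = (5 − 5) − 0 = 0, so Ȟ^0 ≅ 0
Ȟ^1 = (6 − 0) − 5 = 1 plus torsion [2], so Ȟ^1 ≅ Z ⊕ Z/2
Ȟ^2 = (0 − 0) − 0 = 0, so Ȟ^2 ≅ 0

Ȟ^0(U;F) ≅ 0; Ȟ^1(U;F) ≅ Z ⊕ Z/2; Ȟ^2(U;F) ≅ 0


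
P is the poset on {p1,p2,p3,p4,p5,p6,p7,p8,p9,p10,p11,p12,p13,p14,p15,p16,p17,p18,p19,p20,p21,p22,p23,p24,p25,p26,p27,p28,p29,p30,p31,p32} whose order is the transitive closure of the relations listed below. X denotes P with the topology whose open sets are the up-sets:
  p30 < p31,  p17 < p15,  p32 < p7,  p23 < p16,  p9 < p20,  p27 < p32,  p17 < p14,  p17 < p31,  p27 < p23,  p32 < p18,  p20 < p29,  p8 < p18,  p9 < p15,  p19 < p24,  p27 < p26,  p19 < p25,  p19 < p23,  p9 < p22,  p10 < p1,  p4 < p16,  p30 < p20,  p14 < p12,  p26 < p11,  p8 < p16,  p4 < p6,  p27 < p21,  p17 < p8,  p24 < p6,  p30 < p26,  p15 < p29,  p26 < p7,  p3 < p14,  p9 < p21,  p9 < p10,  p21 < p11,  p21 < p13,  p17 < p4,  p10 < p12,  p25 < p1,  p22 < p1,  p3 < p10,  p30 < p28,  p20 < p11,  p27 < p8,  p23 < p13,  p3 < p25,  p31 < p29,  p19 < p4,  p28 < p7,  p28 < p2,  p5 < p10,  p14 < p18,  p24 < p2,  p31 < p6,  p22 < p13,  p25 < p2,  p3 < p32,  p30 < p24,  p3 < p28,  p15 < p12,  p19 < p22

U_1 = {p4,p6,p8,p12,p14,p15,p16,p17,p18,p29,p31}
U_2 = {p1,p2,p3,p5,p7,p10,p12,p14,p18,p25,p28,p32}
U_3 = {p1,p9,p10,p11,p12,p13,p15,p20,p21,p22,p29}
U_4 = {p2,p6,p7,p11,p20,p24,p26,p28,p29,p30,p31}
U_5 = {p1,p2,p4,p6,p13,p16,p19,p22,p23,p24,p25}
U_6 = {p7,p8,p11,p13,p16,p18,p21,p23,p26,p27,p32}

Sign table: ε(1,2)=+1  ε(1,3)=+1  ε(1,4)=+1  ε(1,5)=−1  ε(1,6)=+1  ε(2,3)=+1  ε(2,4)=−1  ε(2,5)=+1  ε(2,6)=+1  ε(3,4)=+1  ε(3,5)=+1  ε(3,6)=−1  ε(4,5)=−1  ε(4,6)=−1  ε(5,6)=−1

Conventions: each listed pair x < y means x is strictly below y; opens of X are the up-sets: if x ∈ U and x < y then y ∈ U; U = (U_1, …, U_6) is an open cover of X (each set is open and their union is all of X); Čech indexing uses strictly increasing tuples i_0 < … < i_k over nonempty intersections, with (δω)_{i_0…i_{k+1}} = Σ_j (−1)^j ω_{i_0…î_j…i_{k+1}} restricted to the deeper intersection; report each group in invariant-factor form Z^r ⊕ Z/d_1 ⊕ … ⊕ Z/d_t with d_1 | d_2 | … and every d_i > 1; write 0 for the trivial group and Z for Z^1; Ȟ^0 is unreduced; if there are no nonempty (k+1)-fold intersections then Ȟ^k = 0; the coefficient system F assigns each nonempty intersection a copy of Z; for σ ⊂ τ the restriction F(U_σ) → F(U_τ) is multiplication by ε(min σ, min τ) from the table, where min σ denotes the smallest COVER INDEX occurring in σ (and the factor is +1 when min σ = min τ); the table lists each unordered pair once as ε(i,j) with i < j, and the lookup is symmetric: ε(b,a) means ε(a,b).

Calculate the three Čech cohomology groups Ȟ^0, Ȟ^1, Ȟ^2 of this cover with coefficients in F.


cover nerve:
  U12={p12,p14,p18} U13={p12,p15,p29} U14={p6,p29,p31} U15={p4,p6,p16} U16={p8,p16,p18} U23={p1,p10,p12} U24={p2,p7,p28} U25={p1,p2,p25} U26={p7,p18,p32} U34={p11,p20,p29} U35={p1,p13,p22} U36={p11,p13,p21} U45={p2,p6,p24} U46={p7,p11,p26} U56={p13,p16,p23}
  U123={p12} U126={p18} U134={p29} U145={p6} U156={p16} U235={p1} U245={p2} U246={p7} U346={p11} U356={p13}
C dims 6,15,10; δ0: rk 6, SNF 1^5·2; δ1: rk 9, SNF 1^9
Ȟ^0: (6−6)−0=0 ⇒ 0
Ȟ^1: (15−9)−6=0 plus torsion [2] ⇒ Z/2
Ȟ^2: (10−0)−9=1 ⇒ Z

Ȟ^0 = 0; Ȟ^1 = Z/2; Ȟ^2 = Z


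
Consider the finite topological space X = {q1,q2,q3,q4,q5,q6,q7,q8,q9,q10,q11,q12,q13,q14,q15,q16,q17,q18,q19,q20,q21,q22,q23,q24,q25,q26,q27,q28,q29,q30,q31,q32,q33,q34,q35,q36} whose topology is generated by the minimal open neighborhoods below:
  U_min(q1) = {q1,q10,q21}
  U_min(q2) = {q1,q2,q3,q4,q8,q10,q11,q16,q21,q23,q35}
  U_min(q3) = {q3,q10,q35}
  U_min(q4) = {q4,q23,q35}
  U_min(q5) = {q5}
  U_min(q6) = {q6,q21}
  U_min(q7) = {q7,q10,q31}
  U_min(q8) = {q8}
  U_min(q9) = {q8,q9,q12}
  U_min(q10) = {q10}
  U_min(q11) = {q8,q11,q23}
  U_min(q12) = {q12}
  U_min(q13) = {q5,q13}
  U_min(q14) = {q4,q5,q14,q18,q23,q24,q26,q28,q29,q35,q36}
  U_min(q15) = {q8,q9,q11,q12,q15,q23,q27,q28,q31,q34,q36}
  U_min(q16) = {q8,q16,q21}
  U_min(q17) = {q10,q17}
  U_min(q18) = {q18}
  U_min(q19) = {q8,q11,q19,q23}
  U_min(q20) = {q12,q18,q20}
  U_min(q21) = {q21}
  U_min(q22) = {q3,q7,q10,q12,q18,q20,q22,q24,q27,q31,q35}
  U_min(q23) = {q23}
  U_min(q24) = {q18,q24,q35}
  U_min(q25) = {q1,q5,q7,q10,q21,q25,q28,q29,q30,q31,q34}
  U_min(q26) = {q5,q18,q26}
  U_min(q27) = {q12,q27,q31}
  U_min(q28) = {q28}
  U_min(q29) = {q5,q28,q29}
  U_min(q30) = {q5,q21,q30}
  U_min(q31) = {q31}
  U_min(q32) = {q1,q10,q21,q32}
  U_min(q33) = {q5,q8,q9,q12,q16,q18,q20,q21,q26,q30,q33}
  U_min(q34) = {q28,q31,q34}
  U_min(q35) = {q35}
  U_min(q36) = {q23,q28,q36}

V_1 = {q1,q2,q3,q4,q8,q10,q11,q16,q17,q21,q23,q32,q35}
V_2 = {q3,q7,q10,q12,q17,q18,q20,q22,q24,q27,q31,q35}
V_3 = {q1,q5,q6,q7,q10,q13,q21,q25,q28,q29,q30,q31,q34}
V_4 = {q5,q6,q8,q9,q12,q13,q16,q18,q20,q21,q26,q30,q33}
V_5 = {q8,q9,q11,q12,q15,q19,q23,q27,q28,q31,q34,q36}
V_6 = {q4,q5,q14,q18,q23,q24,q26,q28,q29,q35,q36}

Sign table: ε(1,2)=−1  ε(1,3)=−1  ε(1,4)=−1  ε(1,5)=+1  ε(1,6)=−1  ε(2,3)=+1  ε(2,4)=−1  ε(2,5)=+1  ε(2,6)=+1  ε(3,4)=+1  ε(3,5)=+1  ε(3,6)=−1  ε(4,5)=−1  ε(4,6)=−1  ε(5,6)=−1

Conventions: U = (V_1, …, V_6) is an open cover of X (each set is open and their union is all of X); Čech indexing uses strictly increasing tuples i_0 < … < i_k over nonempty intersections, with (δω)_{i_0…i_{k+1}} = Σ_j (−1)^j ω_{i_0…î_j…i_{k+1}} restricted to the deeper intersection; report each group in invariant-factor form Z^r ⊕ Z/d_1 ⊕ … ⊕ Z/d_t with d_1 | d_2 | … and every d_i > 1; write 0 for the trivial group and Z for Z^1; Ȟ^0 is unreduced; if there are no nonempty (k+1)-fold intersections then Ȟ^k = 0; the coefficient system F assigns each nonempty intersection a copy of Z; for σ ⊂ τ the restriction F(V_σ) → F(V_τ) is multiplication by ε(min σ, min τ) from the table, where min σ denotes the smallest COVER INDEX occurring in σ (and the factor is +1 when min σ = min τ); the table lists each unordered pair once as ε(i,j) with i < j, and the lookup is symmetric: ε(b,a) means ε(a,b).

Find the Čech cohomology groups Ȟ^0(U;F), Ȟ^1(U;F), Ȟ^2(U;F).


nerve simplices:
  V12={q3,q10,q17,q35} V13={q1,q10,q21} V14={q8,q16,q21} V15={q8,q11,q23} V16={q4,q23,q35} V23={q7,q10,q31} V24={q12,q18,q20} V25={q12,q27,q31} V26={q18,q24,q35} V34={q5,q6,q13,q21,q30} V35={q28,q31,q34} V36={q5,q28,q29} V45={q8,q9,q12} V46={q5,q18,q26} V56={q23,q28,q36}
  V123={q10} V126={q35} V134={q21} V145={q8} V156={q23} V235={q31} V245={q12} V246={q18} V346={q5} V356={q28}
C dims 6,15,10; δ0: rk 6, SNF 1^5·2; δ1: rk 9, SNF 1^9
degree 0: 6−6−0 = 0 → Ȟ^0 ≅ 0
degree 1: 15−9−6 = 0 plus torsion [2] → Ȟ^1 ≅ Z/2
degree 2: 10−0−9 = 1 → Ȟ^2 ≅ Z

Ȟ^0 ≅ 0; Ȟ^1 ≅ Z/2; Ȟ^2 ≅ Z
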